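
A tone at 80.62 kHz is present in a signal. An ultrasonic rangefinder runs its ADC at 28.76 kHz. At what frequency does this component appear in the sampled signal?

5.66 kHz

80.62 kHz mod fs = 23.1 kHz.
23.1 kHz > fs/2 = 14.38 kHz, folds to fs − 23.1 kHz = 5.66 kHz.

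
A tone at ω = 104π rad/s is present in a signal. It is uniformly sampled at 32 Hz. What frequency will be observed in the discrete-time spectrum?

ω = 104π rad/s → f = ω/(2π) = 52 Hz.
52 Hz mod fs = 20 Hz.
20 Hz > fs/2 = 16 Hz, folds to fs − 20 Hz = 12 Hz.

12 Hz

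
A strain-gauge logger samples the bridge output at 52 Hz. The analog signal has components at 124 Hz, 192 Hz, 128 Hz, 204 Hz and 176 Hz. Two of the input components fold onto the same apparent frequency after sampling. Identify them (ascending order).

124 Hz, 176 Hz

fs/2 = 26 Hz.
124 Hz mod fs = 20 Hz.
20 Hz ≤ fs/2 = 26 Hz, appears at 20 Hz.
192 Hz mod fs = 36 Hz.
36 Hz > fs/2 = 26 Hz, folds to fs − 36 Hz = 16 Hz.
128 Hz mod fs = 24 Hz.
24 Hz ≤ fs/2 = 26 Hz, appears at 24 Hz.
204 Hz mod fs = 48 Hz.
48 Hz > fs/2 = 26 Hz, folds to fs − 48 Hz = 4 Hz.
176 Hz mod fs = 20 Hz.
20 Hz ≤ fs/2 = 26 Hz, appears at 20 Hz.
124 Hz and 176 Hz both map to 20 Hz.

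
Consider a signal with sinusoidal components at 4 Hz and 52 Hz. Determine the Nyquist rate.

104 Hz

Highest-frequency component: 52 Hz.
Nyquist rate = 2 × 52 Hz = 104 Hz.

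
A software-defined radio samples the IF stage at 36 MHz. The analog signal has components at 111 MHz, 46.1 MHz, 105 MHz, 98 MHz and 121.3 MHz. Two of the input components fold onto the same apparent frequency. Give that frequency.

fs/2 = 18 MHz.
111 MHz mod fs = 3 MHz.
3 MHz ≤ fs/2 = 18 MHz, appears at 3 MHz.
46.1 MHz mod fs = 10.1 MHz.
10.1 MHz ≤ fs/2 = 18 MHz, appears at 10.1 MHz.
105 MHz mod fs = 33 MHz.
33 MHz > fs/2 = 18 MHz, folds to fs − 33 MHz = 3 MHz.
98 MHz mod fs = 26 MHz.
26 MHz > fs/2 = 18 MHz, folds to fs − 26 MHz = 10 MHz.
121.3 MHz mod fs = 13.3 MHz.
13.3 MHz ≤ fs/2 = 18 MHz, appears at 13.3 MHz.
105 MHz and 111 MHz both map to 3 MHz.

3 MHz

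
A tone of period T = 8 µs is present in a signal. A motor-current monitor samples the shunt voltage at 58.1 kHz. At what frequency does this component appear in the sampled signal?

8.8 kHz

T = 8 µs → f = 1/T = 125 kHz.
125 kHz mod fs = 8.8 kHz.
8.8 kHz ≤ fs/2 = 29.05 kHz, appears at 8.8 kHz.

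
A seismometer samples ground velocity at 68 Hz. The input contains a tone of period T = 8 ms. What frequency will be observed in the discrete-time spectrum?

T = 8 ms → f = 1/T = 125 Hz.
125 Hz mod fs = 57 Hz.
57 Hz > fs/2 = 34 Hz, folds to fs − 57 Hz = 11 Hz.

11 Hz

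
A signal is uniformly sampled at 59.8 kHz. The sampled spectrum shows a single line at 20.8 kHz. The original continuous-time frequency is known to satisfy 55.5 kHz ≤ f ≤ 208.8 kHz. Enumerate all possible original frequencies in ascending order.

80.6 kHz, 98.8 kHz, 140.4 kHz, 158.6 kHz, 200.2 kHz

Frequencies that alias to 20.8 kHz are k·fs ± 20.8 kHz for integer k ≥ 0.
k=0: 20.8 kHz.
k=1: 39 kHz, 80.6 kHz.
k=2: 98.8 kHz, 140.4 kHz.
k=3: 158.6 kHz, 200.2 kHz.
k=4: 218.4 kHz, 260 kHz.
Within [55.5 kHz, 208.8 kHz]: 80.6 kHz, 98.8 kHz, 140.4 kHz, 158.6 kHz, 200.2 kHz.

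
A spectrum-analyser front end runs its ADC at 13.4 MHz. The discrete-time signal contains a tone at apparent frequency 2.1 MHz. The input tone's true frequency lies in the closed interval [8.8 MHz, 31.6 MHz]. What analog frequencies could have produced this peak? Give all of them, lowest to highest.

Frequencies that alias to 2.1 MHz are k·fs ± 2.1 MHz for integer k ≥ 0.
k=0: 2.1 MHz.
k=1: 11.3 MHz, 15.5 MHz.
k=2: 24.7 MHz, 28.9 MHz.
k=3: 38.1 MHz, 42.3 MHz.
Within [8.8 MHz, 31.6 MHz]: 11.3 MHz, 15.5 MHz, 24.7 MHz, 28.9 MHz.

11.3 MHz, 15.5 MHz, 24.7 MHz, 28.9 MHz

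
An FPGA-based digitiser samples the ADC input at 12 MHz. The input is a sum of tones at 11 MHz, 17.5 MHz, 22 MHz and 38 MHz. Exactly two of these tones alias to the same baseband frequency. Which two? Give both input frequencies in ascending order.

22 MHz, 38 MHz

fs/2 = 6 MHz.
11 MHz > fs/2 = 6 MHz, folds to fs − 11 MHz = 1 MHz.
17.5 MHz mod fs = 5.5 MHz.
5.5 MHz ≤ fs/2 = 6 MHz, appears at 5.5 MHz.
22 MHz mod fs = 10 MHz.
10 MHz > fs/2 = 6 MHz, folds to fs − 10 MHz = 2 MHz.
38 MHz mod fs = 2 MHz.
2 MHz ≤ fs/2 = 6 MHz, appears at 2 MHz.
22 MHz and 38 MHz both map to 2 MHz.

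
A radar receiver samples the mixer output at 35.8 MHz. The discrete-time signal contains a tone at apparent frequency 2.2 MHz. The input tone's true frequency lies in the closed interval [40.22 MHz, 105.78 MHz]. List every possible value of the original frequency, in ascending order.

69.4 MHz, 73.8 MHz, 105.2 MHz

Frequencies that alias to 2.2 MHz are k·fs ± 2.2 MHz for integer k ≥ 0.
k=0: 2.2 MHz.
k=1: 33.6 MHz, 38 MHz.
k=2: 69.4 MHz, 73.8 MHz.
k=3: 105.2 MHz, 109.6 MHz.
k=4: 141 MHz, 145.4 MHz.
Within [40.22 MHz, 105.78 MHz]: 69.4 MHz, 73.8 MHz, 105.2 MHz.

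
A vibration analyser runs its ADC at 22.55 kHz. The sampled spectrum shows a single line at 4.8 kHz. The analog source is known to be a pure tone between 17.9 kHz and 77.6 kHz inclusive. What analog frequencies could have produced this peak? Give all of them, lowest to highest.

Frequencies that alias to 4.8 kHz are k·fs ± 4.8 kHz for integer k ≥ 0.
k=0: 4.8 kHz.
k=1: 17.75 kHz, 27.35 kHz.
k=2: 40.3 kHz, 49.9 kHz.
k=3: 62.85 kHz, 72.45 kHz.
k=4: 85.4 kHz, 95 kHz.
Within [17.9 kHz, 77.6 kHz]: 27.35 kHz, 40.3 kHz, 49.9 kHz, 62.85 kHz, 72.45 kHz.

27.35 kHz, 40.3 kHz, 49.9 kHz, 62.85 kHz, 72.45 kHz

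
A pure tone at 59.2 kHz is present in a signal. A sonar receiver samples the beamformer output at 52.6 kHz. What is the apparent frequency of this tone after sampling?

59.2 kHz mod fs = 6.6 kHz.
6.6 kHz ≤ fs/2 = 26.3 kHz, appears at 6.6 kHz.

6.6 kHz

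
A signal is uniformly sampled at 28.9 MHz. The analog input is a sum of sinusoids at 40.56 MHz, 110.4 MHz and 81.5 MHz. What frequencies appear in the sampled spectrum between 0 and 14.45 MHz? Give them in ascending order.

5.2 MHz, 11.66 MHz

fs/2 = 14.45 MHz.
40.56 MHz mod fs = 11.66 MHz.
11.66 MHz ≤ fs/2 = 14.45 MHz, appears at 11.66 MHz.
110.4 MHz mod fs = 23.7 MHz.
23.7 MHz > fs/2 = 14.45 MHz, folds to fs − 23.7 MHz = 5.2 MHz.
81.5 MHz mod fs = 23.7 MHz.
23.7 MHz > fs/2 = 14.45 MHz, folds to fs − 23.7 MHz = 5.2 MHz.
Distinct values: {5.2 MHz, 11.66 MHz}.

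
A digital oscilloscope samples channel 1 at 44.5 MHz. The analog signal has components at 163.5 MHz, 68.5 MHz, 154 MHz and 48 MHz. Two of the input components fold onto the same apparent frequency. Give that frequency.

fs/2 = 22.25 MHz.
163.5 MHz mod fs = 30 MHz.
30 MHz > fs/2 = 22.25 MHz, folds to fs − 30 MHz = 14.5 MHz.
68.5 MHz mod fs = 24 MHz.
24 MHz > fs/2 = 22.25 MHz, folds to fs − 24 MHz = 20.5 MHz.
154 MHz mod fs = 20.5 MHz.
20.5 MHz ≤ fs/2 = 22.25 MHz, appears at 20.5 MHz.
48 MHz mod fs = 3.5 MHz.
3.5 MHz ≤ fs/2 = 22.25 MHz, appears at 3.5 MHz.
68.5 MHz and 154 MHz both map to 20.5 MHz.

20.5 MHz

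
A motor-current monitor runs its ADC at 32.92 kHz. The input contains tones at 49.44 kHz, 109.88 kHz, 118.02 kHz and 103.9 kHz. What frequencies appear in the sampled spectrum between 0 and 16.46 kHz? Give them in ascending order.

fs/2 = 16.46 kHz.
49.44 kHz mod fs = 16.52 kHz.
16.52 kHz > fs/2 = 16.46 kHz, folds to fs − 16.52 kHz = 16.4 kHz.
109.88 kHz mod fs = 11.12 kHz.
11.12 kHz ≤ fs/2 = 16.46 kHz, appears at 11.12 kHz.
118.02 kHz mod fs = 19.26 kHz.
19.26 kHz > fs/2 = 16.46 kHz, folds to fs − 19.26 kHz = 13.66 kHz.
103.9 kHz mod fs = 5.14 kHz.
5.14 kHz ≤ fs/2 = 16.46 kHz, appears at 5.14 kHz.
Distinct values: {5.14 kHz, 11.12 kHz, 13.66 kHz, 16.4 kHz}.

5.14 kHz, 11.12 kHz, 13.66 kHz, 16.4 kHz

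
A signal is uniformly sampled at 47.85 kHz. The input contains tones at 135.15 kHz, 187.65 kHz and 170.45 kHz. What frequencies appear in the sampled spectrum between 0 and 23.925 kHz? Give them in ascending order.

3.75 kHz, 8.4 kHz, 20.95 kHz

fs/2 = 23.925 kHz.
135.15 kHz mod fs = 39.45 kHz.
39.45 kHz > fs/2 = 23.925 kHz, folds to fs − 39.45 kHz = 8.4 kHz.
187.65 kHz mod fs = 44.1 kHz.
44.1 kHz > fs/2 = 23.925 kHz, folds to fs − 44.1 kHz = 3.75 kHz.
170.45 kHz mod fs = 26.9 kHz.
26.9 kHz > fs/2 = 23.925 kHz, folds to fs − 26.9 kHz = 20.95 kHz.
Distinct values: {3.75 kHz, 8.4 kHz, 20.95 kHz}.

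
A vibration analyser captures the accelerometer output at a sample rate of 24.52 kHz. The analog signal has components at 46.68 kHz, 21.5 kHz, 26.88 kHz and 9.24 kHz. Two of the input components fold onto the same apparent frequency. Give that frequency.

fs/2 = 12.26 kHz.
46.68 kHz mod fs = 22.16 kHz.
22.16 kHz > fs/2 = 12.26 kHz, folds to fs − 22.16 kHz = 2.36 kHz.
21.5 kHz > fs/2 = 12.26 kHz, folds to fs − 21.5 kHz = 3.02 kHz.
26.88 kHz mod fs = 2.36 kHz.
2.36 kHz ≤ fs/2 = 12.26 kHz, appears at 2.36 kHz.
9.24 kHz ≤ fs/2 = 12.26 kHz, passes unchanged.
26.88 kHz and 46.68 kHz both map to 2.36 kHz.

2.36 kHz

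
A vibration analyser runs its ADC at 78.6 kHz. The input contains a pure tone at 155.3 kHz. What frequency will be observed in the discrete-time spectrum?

1.9 kHz

155.3 kHz mod fs = 76.7 kHz.
76.7 kHz > fs/2 = 39.3 kHz, folds to fs − 76.7 kHz = 1.9 kHz.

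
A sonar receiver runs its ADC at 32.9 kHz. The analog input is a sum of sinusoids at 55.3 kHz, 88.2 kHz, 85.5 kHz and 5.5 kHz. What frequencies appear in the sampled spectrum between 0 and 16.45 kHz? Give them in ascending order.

fs/2 = 16.45 kHz.
55.3 kHz mod fs = 22.4 kHz.
22.4 kHz > fs/2 = 16.45 kHz, folds to fs − 22.4 kHz = 10.5 kHz.
88.2 kHz mod fs = 22.4 kHz.
22.4 kHz > fs/2 = 16.45 kHz, folds to fs − 22.4 kHz = 10.5 kHz.
85.5 kHz mod fs = 19.7 kHz.
19.7 kHz > fs/2 = 16.45 kHz, folds to fs − 19.7 kHz = 13.2 kHz.
5.5 kHz ≤ fs/2 = 16.45 kHz, passes unchanged.
Distinct values: {5.5 kHz, 10.5 kHz, 13.2 kHz}.

5.5 kHz, 10.5 kHz, 13.2 kHz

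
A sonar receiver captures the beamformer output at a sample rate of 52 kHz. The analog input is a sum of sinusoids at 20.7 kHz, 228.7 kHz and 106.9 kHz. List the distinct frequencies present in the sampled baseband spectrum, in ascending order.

2.9 kHz, 20.7 kHz

fs/2 = 26 kHz.
20.7 kHz ≤ fs/2 = 26 kHz, passes unchanged.
228.7 kHz mod fs = 20.7 kHz.
20.7 kHz ≤ fs/2 = 26 kHz, appears at 20.7 kHz.
106.9 kHz mod fs = 2.9 kHz.
2.9 kHz ≤ fs/2 = 26 kHz, appears at 2.9 kHz.
Distinct values: {2.9 kHz, 20.7 kHz}.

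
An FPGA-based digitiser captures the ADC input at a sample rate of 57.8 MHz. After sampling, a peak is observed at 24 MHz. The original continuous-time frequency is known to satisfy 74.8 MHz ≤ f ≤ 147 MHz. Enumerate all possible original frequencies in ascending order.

81.8 MHz, 91.6 MHz, 139.6 MHz

Frequencies that alias to 24 MHz are k·fs ± 24 MHz for integer k ≥ 0.
k=0: 24 MHz.
k=1: 33.8 MHz, 81.8 MHz.
k=2: 91.6 MHz, 139.6 MHz.
k=3: 149.4 MHz, 197.4 MHz.
Within [74.8 MHz, 147 MHz]: 81.8 MHz, 91.6 MHz, 139.6 MHz.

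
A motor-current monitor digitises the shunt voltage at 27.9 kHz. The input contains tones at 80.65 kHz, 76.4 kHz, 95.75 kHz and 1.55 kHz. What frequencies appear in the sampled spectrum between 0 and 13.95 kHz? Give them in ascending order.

fs/2 = 13.95 kHz.
80.65 kHz mod fs = 24.85 kHz.
24.85 kHz > fs/2 = 13.95 kHz, folds to fs − 24.85 kHz = 3.05 kHz.
76.4 kHz mod fs = 20.6 kHz.
20.6 kHz > fs/2 = 13.95 kHz, folds to fs − 20.6 kHz = 7.3 kHz.
95.75 kHz mod fs = 12.05 kHz.
12.05 kHz ≤ fs/2 = 13.95 kHz, appears at 12.05 kHz.
1.55 kHz ≤ fs/2 = 13.95 kHz, passes unchanged.
Distinct values: {1.55 kHz, 3.05 kHz, 7.3 kHz, 12.05 kHz}.

1.55 kHz, 3.05 kHz, 7.3 kHz, 12.05 kHz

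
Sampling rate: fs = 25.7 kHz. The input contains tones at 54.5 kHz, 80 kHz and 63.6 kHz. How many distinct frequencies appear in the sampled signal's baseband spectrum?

3

fs/2 = 12.85 kHz.
54.5 kHz mod fs = 3.1 kHz.
3.1 kHz ≤ fs/2 = 12.85 kHz, appears at 3.1 kHz.
80 kHz mod fs = 2.9 kHz.
2.9 kHz ≤ fs/2 = 12.85 kHz, appears at 2.9 kHz.
63.6 kHz mod fs = 12.2 kHz.
12.2 kHz ≤ fs/2 = 12.85 kHz, appears at 12.2 kHz.
Distinct values: {2.9 kHz, 3.1 kHz, 12.2 kHz} → 3.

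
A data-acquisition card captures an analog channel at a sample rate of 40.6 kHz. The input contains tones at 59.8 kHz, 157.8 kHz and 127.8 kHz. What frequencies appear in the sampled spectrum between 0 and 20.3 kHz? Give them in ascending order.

4.6 kHz, 6 kHz, 19.2 kHz

fs/2 = 20.3 kHz.
59.8 kHz mod fs = 19.2 kHz.
19.2 kHz ≤ fs/2 = 20.3 kHz, appears at 19.2 kHz.
157.8 kHz mod fs = 36 kHz.
36 kHz > fs/2 = 20.3 kHz, folds to fs − 36 kHz = 4.6 kHz.
127.8 kHz mod fs = 6 kHz.
6 kHz ≤ fs/2 = 20.3 kHz, appears at 6 kHz.
Distinct values: {4.6 kHz, 6 kHz, 19.2 kHz}.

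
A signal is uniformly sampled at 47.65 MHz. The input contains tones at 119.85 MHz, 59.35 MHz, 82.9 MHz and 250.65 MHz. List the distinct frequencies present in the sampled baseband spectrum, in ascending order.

fs/2 = 23.825 MHz.
119.85 MHz mod fs = 24.55 MHz.
24.55 MHz > fs/2 = 23.825 MHz, folds to fs − 24.55 MHz = 23.1 MHz.
59.35 MHz mod fs = 11.7 MHz.
11.7 MHz ≤ fs/2 = 23.825 MHz, appears at 11.7 MHz.
82.9 MHz mod fs = 35.25 MHz.
35.25 MHz > fs/2 = 23.825 MHz, folds to fs − 35.25 MHz = 12.4 MHz.
250.65 MHz mod fs = 12.4 MHz.
12.4 MHz ≤ fs/2 = 23.825 MHz, appears at 12.4 MHz.
Distinct values: {11.7 MHz, 12.4 MHz, 23.1 MHz}.

11.7 MHz, 12.4 MHz, 23.1 MHz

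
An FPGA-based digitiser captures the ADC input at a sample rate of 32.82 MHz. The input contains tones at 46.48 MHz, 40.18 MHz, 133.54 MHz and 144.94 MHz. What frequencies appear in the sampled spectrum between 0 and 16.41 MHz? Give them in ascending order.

2.26 MHz, 7.36 MHz, 13.66 MHz

fs/2 = 16.41 MHz.
46.48 MHz mod fs = 13.66 MHz.
13.66 MHz ≤ fs/2 = 16.41 MHz, appears at 13.66 MHz.
40.18 MHz mod fs = 7.36 MHz.
7.36 MHz ≤ fs/2 = 16.41 MHz, appears at 7.36 MHz.
133.54 MHz mod fs = 2.26 MHz.
2.26 MHz ≤ fs/2 = 16.41 MHz, appears at 2.26 MHz.
144.94 MHz mod fs = 13.66 MHz.
13.66 MHz ≤ fs/2 = 16.41 MHz, appears at 13.66 MHz.
Distinct values: {2.26 MHz, 7.36 MHz, 13.66 MHz}.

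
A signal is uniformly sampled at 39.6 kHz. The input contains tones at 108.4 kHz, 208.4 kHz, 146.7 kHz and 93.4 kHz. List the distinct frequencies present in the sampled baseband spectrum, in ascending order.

fs/2 = 19.8 kHz.
108.4 kHz mod fs = 29.2 kHz.
29.2 kHz > fs/2 = 19.8 kHz, folds to fs − 29.2 kHz = 10.4 kHz.
208.4 kHz mod fs = 10.4 kHz.
10.4 kHz ≤ fs/2 = 19.8 kHz, appears at 10.4 kHz.
146.7 kHz mod fs = 27.9 kHz.
27.9 kHz > fs/2 = 19.8 kHz, folds to fs − 27.9 kHz = 11.7 kHz.
93.4 kHz mod fs = 14.2 kHz.
14.2 kHz ≤ fs/2 = 19.8 kHz, appears at 14.2 kHz.
Distinct values: {10.4 kHz, 11.7 kHz, 14.2 kHz}.

10.4 kHz, 11.7 kHz, 14.2 kHz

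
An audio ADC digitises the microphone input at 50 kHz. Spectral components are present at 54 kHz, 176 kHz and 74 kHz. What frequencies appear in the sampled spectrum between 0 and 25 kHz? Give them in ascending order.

4 kHz, 24 kHz

fs/2 = 25 kHz.
54 kHz mod fs = 4 kHz.
4 kHz ≤ fs/2 = 25 kHz, appears at 4 kHz.
176 kHz mod fs = 26 kHz.
26 kHz > fs/2 = 25 kHz, folds to fs − 26 kHz = 24 kHz.
74 kHz mod fs = 24 kHz.
24 kHz ≤ fs/2 = 25 kHz, appears at 24 kHz.
Distinct values: {4 kHz, 24 kHz}.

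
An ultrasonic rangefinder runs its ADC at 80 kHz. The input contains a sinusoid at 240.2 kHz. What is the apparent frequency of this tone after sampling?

240.2 kHz mod fs = 0.2 kHz.
0.2 kHz ≤ fs/2 = 40 kHz, appears at 0.2 kHz.

0.2 kHz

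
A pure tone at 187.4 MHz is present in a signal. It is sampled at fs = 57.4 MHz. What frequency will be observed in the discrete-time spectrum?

15.2 MHz

187.4 MHz mod fs = 15.2 MHz.
15.2 MHz ≤ fs/2 = 28.7 MHz, appears at 15.2 MHz.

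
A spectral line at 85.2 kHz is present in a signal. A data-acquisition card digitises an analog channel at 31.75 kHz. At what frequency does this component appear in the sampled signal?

85.2 kHz mod fs = 21.7 kHz.
21.7 kHz > fs/2 = 15.875 kHz, folds to fs − 21.7 kHz = 10.05 kHz.

10.05 kHz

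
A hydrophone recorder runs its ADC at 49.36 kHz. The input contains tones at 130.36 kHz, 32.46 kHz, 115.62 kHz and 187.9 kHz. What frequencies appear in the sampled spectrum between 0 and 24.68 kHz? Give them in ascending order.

9.54 kHz, 16.9 kHz, 17.72 kHz

fs/2 = 24.68 kHz.
130.36 kHz mod fs = 31.64 kHz.
31.64 kHz > fs/2 = 24.68 kHz, folds to fs − 31.64 kHz = 17.72 kHz.
32.46 kHz > fs/2 = 24.68 kHz, folds to fs − 32.46 kHz = 16.9 kHz.
115.62 kHz mod fs = 16.9 kHz.
16.9 kHz ≤ fs/2 = 24.68 kHz, appears at 16.9 kHz.
187.9 kHz mod fs = 39.82 kHz.
39.82 kHz > fs/2 = 24.68 kHz, folds to fs − 39.82 kHz = 9.54 kHz.
Distinct values: {9.54 kHz, 16.9 kHz, 17.72 kHz}.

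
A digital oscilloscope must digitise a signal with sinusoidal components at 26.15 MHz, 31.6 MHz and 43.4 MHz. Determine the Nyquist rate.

Highest-frequency component: 43.4 MHz.
Nyquist rate = 2 × 43.4 MHz = 86.8 MHz.

86.8 MHz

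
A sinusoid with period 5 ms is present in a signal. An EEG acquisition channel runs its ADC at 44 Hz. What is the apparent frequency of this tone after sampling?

T = 5 ms → f = 1/T = 200 Hz.
200 Hz mod fs = 24 Hz.
24 Hz > fs/2 = 22 Hz, folds to fs − 24 Hz = 20 Hz.

20 Hz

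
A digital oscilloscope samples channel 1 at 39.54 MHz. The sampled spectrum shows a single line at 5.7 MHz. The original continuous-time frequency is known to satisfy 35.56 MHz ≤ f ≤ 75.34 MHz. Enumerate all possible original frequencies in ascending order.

Frequencies that alias to 5.7 MHz are k·fs ± 5.7 MHz for integer k ≥ 0.
k=0: 5.7 MHz.
k=1: 33.84 MHz, 45.24 MHz.
k=2: 73.38 MHz, 84.78 MHz.
k=3: 112.92 MHz, 124.32 MHz.
Within [35.56 MHz, 75.34 MHz]: 45.24 MHz, 73.38 MHz.

45.24 MHz, 73.38 MHz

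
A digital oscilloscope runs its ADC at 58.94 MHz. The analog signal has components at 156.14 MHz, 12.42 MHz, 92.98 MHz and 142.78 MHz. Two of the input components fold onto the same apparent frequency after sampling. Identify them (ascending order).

fs/2 = 29.47 MHz.
156.14 MHz mod fs = 38.26 MHz.
38.26 MHz > fs/2 = 29.47 MHz, folds to fs − 38.26 MHz = 20.68 MHz.
12.42 MHz ≤ fs/2 = 29.47 MHz, passes unchanged.
92.98 MHz mod fs = 34.04 MHz.
34.04 MHz > fs/2 = 29.47 MHz, folds to fs − 34.04 MHz = 24.9 MHz.
142.78 MHz mod fs = 24.9 MHz.
24.9 MHz ≤ fs/2 = 29.47 MHz, appears at 24.9 MHz.
92.98 MHz and 142.78 MHz both map to 24.9 MHz.

92.98 MHz, 142.78 MHz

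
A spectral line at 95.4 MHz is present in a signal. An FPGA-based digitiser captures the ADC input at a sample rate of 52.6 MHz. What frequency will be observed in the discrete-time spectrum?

9.8 MHz

95.4 MHz mod fs = 42.8 MHz.
42.8 MHz > fs/2 = 26.3 MHz, folds to fs − 42.8 MHz = 9.8 MHz.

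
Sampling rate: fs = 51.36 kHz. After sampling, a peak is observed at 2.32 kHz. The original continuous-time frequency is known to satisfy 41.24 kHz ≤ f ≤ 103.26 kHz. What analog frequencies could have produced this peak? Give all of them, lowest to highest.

49.04 kHz, 53.68 kHz, 100.4 kHz

Frequencies that alias to 2.32 kHz are k·fs ± 2.32 kHz for integer k ≥ 0.
k=0: 2.32 kHz.
k=1: 49.04 kHz, 53.68 kHz.
k=2: 100.4 kHz, 105.04 kHz.
k=3: 151.76 kHz, 156.4 kHz.
Within [41.24 kHz, 103.26 kHz]: 49.04 kHz, 53.68 kHz, 100.4 kHz.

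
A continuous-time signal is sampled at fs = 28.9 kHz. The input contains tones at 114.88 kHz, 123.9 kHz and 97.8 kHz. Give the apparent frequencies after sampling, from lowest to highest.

0.72 kHz, 8.3 kHz, 11.1 kHz

fs/2 = 14.45 kHz.
114.88 kHz mod fs = 28.18 kHz.
28.18 kHz > fs/2 = 14.45 kHz, folds to fs − 28.18 kHz = 0.72 kHz.
123.9 kHz mod fs = 8.3 kHz.
8.3 kHz ≤ fs/2 = 14.45 kHz, appears at 8.3 kHz.
97.8 kHz mod fs = 11.1 kHz.
11.1 kHz ≤ fs/2 = 14.45 kHz, appears at 11.1 kHz.
Distinct values: {0.72 kHz, 8.3 kHz, 11.1 kHz}.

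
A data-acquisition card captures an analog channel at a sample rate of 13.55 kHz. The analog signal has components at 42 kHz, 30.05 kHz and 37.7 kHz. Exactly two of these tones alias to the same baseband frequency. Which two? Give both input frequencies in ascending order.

fs/2 = 6.775 kHz.
42 kHz mod fs = 1.35 kHz.
1.35 kHz ≤ fs/2 = 6.775 kHz, appears at 1.35 kHz.
30.05 kHz mod fs = 2.95 kHz.
2.95 kHz ≤ fs/2 = 6.775 kHz, appears at 2.95 kHz.
37.7 kHz mod fs = 10.6 kHz.
10.6 kHz > fs/2 = 6.775 kHz, folds to fs − 10.6 kHz = 2.95 kHz.
30.05 kHz and 37.7 kHz both map to 2.95 kHz.

30.05 kHz, 37.7 kHz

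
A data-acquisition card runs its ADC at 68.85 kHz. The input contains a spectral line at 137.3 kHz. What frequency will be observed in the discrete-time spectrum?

137.3 kHz mod fs = 68.45 kHz.
68.45 kHz > fs/2 = 34.425 kHz, folds to fs − 68.45 kHz = 0.4 kHz.

0.4 kHz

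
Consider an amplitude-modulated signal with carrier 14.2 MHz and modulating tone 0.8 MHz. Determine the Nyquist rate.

30 MHz

AM sidebands sit at fc ± fm = 13.4 MHz and 15 MHz.
Highest-frequency component: 15 MHz.
Nyquist rate = 2 × 15 MHz = 30 MHz.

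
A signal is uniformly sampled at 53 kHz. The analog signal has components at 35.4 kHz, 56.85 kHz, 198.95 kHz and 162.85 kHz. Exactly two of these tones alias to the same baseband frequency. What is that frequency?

3.85 kHz

fs/2 = 26.5 kHz.
35.4 kHz > fs/2 = 26.5 kHz, folds to fs − 35.4 kHz = 17.6 kHz.
56.85 kHz mod fs = 3.85 kHz.
3.85 kHz ≤ fs/2 = 26.5 kHz, appears at 3.85 kHz.
198.95 kHz mod fs = 39.95 kHz.
39.95 kHz > fs/2 = 26.5 kHz, folds to fs − 39.95 kHz = 13.05 kHz.
162.85 kHz mod fs = 3.85 kHz.
3.85 kHz ≤ fs/2 = 26.5 kHz, appears at 3.85 kHz.
56.85 kHz and 162.85 kHz both map to 3.85 kHz.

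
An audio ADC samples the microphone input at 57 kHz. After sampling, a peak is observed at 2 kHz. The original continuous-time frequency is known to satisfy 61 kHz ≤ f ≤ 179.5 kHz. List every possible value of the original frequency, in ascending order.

Frequencies that alias to 2 kHz are k·fs ± 2 kHz for integer k ≥ 0.
k=0: 2 kHz.
k=1: 55 kHz, 59 kHz.
k=2: 112 kHz, 116 kHz.
k=3: 169 kHz, 173 kHz.
k=4: 226 kHz, 230 kHz.
Within [61 kHz, 179.5 kHz]: 112 kHz, 116 kHz, 169 kHz, 173 kHz.

112 kHz, 116 kHz, 169 kHz, 173 kHz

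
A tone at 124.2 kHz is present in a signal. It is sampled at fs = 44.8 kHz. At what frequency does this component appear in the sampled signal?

124.2 kHz mod fs = 34.6 kHz.
34.6 kHz > fs/2 = 22.4 kHz, folds to fs − 34.6 kHz = 10.2 kHz.

10.2 kHz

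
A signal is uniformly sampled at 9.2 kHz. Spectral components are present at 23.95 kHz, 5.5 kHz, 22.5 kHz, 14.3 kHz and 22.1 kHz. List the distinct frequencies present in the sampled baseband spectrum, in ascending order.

fs/2 = 4.6 kHz.
23.95 kHz mod fs = 5.55 kHz.
5.55 kHz > fs/2 = 4.6 kHz, folds to fs − 5.55 kHz = 3.65 kHz.
5.5 kHz > fs/2 = 4.6 kHz, folds to fs − 5.5 kHz = 3.7 kHz.
22.5 kHz mod fs = 4.1 kHz.
4.1 kHz ≤ fs/2 = 4.6 kHz, appears at 4.1 kHz.
14.3 kHz mod fs = 5.1 kHz.
5.1 kHz > fs/2 = 4.6 kHz, folds to fs − 5.1 kHz = 4.1 kHz.
22.1 kHz mod fs = 3.7 kHz.
3.7 kHz ≤ fs/2 = 4.6 kHz, appears at 3.7 kHz.
Distinct values: {3.65 kHz, 3.7 kHz, 4.1 kHz}.

3.65 kHz, 3.7 kHz, 4.1 kHz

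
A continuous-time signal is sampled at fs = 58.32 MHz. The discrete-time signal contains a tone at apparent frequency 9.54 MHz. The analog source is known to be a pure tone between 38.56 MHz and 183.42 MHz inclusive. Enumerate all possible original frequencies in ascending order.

48.78 MHz, 67.86 MHz, 107.1 MHz, 126.18 MHz, 165.42 MHz

Frequencies that alias to 9.54 MHz are k·fs ± 9.54 MHz for integer k ≥ 0.
k=0: 9.54 MHz.
k=1: 48.78 MHz, 67.86 MHz.
k=2: 107.1 MHz, 126.18 MHz.
k=3: 165.42 MHz, 184.5 MHz.
k=4: 223.74 MHz, 242.82 MHz.
Within [38.56 MHz, 183.42 MHz]: 48.78 MHz, 67.86 MHz, 107.1 MHz, 126.18 MHz, 165.42 MHz.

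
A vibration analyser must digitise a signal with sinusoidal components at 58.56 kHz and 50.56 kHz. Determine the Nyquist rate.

Highest-frequency component: 58.56 kHz.
Nyquist rate = 2 × 58.56 kHz = 117.12 kHz.

117.12 kHz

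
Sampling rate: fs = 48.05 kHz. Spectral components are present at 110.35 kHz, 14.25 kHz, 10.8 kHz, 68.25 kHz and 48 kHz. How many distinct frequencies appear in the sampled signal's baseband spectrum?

4

fs/2 = 24.025 kHz.
110.35 kHz mod fs = 14.25 kHz.
14.25 kHz ≤ fs/2 = 24.025 kHz, appears at 14.25 kHz.
14.25 kHz ≤ fs/2 = 24.025 kHz, passes unchanged.
10.8 kHz ≤ fs/2 = 24.025 kHz, passes unchanged.
68.25 kHz mod fs = 20.2 kHz.
20.2 kHz ≤ fs/2 = 24.025 kHz, appears at 20.2 kHz.
48 kHz > fs/2 = 24.025 kHz, folds to fs − 48 kHz = 0.05 kHz.
Distinct values: {0.05 kHz, 10.8 kHz, 14.25 kHz, 20.2 kHz} → 4.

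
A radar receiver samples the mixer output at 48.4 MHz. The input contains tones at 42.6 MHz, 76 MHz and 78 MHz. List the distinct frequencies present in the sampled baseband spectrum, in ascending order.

5.8 MHz, 18.8 MHz, 20.8 MHz

fs/2 = 24.2 MHz.
42.6 MHz > fs/2 = 24.2 MHz, folds to fs − 42.6 MHz = 5.8 MHz.
76 MHz mod fs = 27.6 MHz.
27.6 MHz > fs/2 = 24.2 MHz, folds to fs − 27.6 MHz = 20.8 MHz.
78 MHz mod fs = 29.6 MHz.
29.6 MHz > fs/2 = 24.2 MHz, folds to fs − 29.6 MHz = 18.8 MHz.
Distinct values: {5.8 MHz, 18.8 MHz, 20.8 MHz}.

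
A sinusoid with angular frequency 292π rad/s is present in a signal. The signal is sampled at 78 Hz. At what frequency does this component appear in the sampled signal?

10 Hz

ω = 292π rad/s → f = ω/(2π) = 146 Hz.
146 Hz mod fs = 68 Hz.
68 Hz > fs/2 = 39 Hz, folds to fs − 68 Hz = 10 Hz.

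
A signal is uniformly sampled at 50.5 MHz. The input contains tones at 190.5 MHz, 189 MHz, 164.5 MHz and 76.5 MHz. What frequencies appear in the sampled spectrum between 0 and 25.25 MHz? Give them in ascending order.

fs/2 = 25.25 MHz.
190.5 MHz mod fs = 39 MHz.
39 MHz > fs/2 = 25.25 MHz, folds to fs − 39 MHz = 11.5 MHz.
189 MHz mod fs = 37.5 MHz.
37.5 MHz > fs/2 = 25.25 MHz, folds to fs − 37.5 MHz = 13 MHz.
164.5 MHz mod fs = 13 MHz.
13 MHz ≤ fs/2 = 25.25 MHz, appears at 13 MHz.
76.5 MHz mod fs = 26 MHz.
26 MHz > fs/2 = 25.25 MHz, folds to fs − 26 MHz = 24.5 MHz.
Distinct values: {11.5 MHz, 13 MHz, 24.5 MHz}.

11.5 MHz, 13 MHz, 24.5 MHz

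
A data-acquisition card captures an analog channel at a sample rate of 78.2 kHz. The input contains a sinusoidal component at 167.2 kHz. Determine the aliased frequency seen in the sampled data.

10.8 kHz

167.2 kHz mod fs = 10.8 kHz.
10.8 kHz ≤ fs/2 = 39.1 kHz, appears at 10.8 kHz.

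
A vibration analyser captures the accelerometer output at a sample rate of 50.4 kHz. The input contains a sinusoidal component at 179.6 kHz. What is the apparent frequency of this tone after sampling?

22 kHz

179.6 kHz mod fs = 28.4 kHz.
28.4 kHz > fs/2 = 25.2 kHz, folds to fs − 28.4 kHz = 22 kHz.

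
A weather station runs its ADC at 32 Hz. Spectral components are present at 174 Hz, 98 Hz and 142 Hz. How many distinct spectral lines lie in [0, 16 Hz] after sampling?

2

fs/2 = 16 Hz.
174 Hz mod fs = 14 Hz.
14 Hz ≤ fs/2 = 16 Hz, appears at 14 Hz.
98 Hz mod fs = 2 Hz.
2 Hz ≤ fs/2 = 16 Hz, appears at 2 Hz.
142 Hz mod fs = 14 Hz.
14 Hz ≤ fs/2 = 16 Hz, appears at 14 Hz.
Distinct values: {2 Hz, 14 Hz} → 2.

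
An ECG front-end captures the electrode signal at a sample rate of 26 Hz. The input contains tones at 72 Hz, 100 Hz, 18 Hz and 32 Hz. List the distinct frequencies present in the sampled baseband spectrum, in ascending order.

fs/2 = 13 Hz.
72 Hz mod fs = 20 Hz.
20 Hz > fs/2 = 13 Hz, folds to fs − 20 Hz = 6 Hz.
100 Hz mod fs = 22 Hz.
22 Hz > fs/2 = 13 Hz, folds to fs − 22 Hz = 4 Hz.
18 Hz > fs/2 = 13 Hz, folds to fs − 18 Hz = 8 Hz.
32 Hz mod fs = 6 Hz.
6 Hz ≤ fs/2 = 13 Hz, appears at 6 Hz.
Distinct values: {4 Hz, 6 Hz, 8 Hz}.

4 Hz, 6 Hz, 8 Hz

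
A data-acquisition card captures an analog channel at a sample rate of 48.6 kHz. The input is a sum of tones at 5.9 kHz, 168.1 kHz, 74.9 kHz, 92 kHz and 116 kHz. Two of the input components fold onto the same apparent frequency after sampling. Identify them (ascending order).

fs/2 = 24.3 kHz.
5.9 kHz ≤ fs/2 = 24.3 kHz, passes unchanged.
168.1 kHz mod fs = 22.3 kHz.
22.3 kHz ≤ fs/2 = 24.3 kHz, appears at 22.3 kHz.
74.9 kHz mod fs = 26.3 kHz.
26.3 kHz > fs/2 = 24.3 kHz, folds to fs − 26.3 kHz = 22.3 kHz.
92 kHz mod fs = 43.4 kHz.
43.4 kHz > fs/2 = 24.3 kHz, folds to fs − 43.4 kHz = 5.2 kHz.
116 kHz mod fs = 18.8 kHz.
18.8 kHz ≤ fs/2 = 24.3 kHz, appears at 18.8 kHz.
74.9 kHz and 168.1 kHz both map to 22.3 kHz.

74.9 kHz, 168.1 kHz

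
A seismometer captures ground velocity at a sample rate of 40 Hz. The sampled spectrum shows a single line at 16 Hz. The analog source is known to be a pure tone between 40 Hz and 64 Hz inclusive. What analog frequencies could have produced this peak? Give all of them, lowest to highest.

56 Hz, 64 Hz

Frequencies that alias to 16 Hz are k·fs ± 16 Hz for integer k ≥ 0.
k=0: 16 Hz.
k=1: 24 Hz, 56 Hz.
k=2: 64 Hz, 96 Hz.
k=3: 104 Hz, 136 Hz.
Within [40 Hz, 64 Hz]: 56 Hz, 64 Hz.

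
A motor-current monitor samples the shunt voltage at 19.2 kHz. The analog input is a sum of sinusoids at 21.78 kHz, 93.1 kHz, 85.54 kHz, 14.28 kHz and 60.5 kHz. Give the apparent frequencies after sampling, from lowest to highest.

fs/2 = 9.6 kHz.
21.78 kHz mod fs = 2.58 kHz.
2.58 kHz ≤ fs/2 = 9.6 kHz, appears at 2.58 kHz.
93.1 kHz mod fs = 16.3 kHz.
16.3 kHz > fs/2 = 9.6 kHz, folds to fs − 16.3 kHz = 2.9 kHz.
85.54 kHz mod fs = 8.74 kHz.
8.74 kHz ≤ fs/2 = 9.6 kHz, appears at 8.74 kHz.
14.28 kHz > fs/2 = 9.6 kHz, folds to fs − 14.28 kHz = 4.92 kHz.
60.5 kHz mod fs = 2.9 kHz.
2.9 kHz ≤ fs/2 = 9.6 kHz, appears at 2.9 kHz.
Distinct values: {2.58 kHz, 2.9 kHz, 4.92 kHz, 8.74 kHz}.

2.58 kHz, 2.9 kHz, 4.92 kHz, 8.74 kHz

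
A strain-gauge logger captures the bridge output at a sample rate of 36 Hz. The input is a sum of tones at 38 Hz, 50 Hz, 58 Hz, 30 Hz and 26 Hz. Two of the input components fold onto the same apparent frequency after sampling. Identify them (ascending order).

50 Hz, 58 Hz

fs/2 = 18 Hz.
38 Hz mod fs = 2 Hz.
2 Hz ≤ fs/2 = 18 Hz, appears at 2 Hz.
50 Hz mod fs = 14 Hz.
14 Hz ≤ fs/2 = 18 Hz, appears at 14 Hz.
58 Hz mod fs = 22 Hz.
22 Hz > fs/2 = 18 Hz, folds to fs − 22 Hz = 14 Hz.
30 Hz > fs/2 = 18 Hz, folds to fs − 30 Hz = 6 Hz.
26 Hz > fs/2 = 18 Hz, folds to fs − 26 Hz = 10 Hz.
50 Hz and 58 Hz both map to 14 Hz.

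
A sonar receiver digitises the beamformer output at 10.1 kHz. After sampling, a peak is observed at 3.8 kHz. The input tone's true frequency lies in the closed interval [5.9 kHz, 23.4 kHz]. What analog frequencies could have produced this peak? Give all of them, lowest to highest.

Frequencies that alias to 3.8 kHz are k·fs ± 3.8 kHz for integer k ≥ 0.
k=0: 3.8 kHz.
k=1: 6.3 kHz, 13.9 kHz.
k=2: 16.4 kHz, 24 kHz.
k=3: 26.5 kHz, 34.1 kHz.
Within [5.9 kHz, 23.4 kHz]: 6.3 kHz, 13.9 kHz, 16.4 kHz.

6.3 kHz, 13.9 kHz, 16.4 kHz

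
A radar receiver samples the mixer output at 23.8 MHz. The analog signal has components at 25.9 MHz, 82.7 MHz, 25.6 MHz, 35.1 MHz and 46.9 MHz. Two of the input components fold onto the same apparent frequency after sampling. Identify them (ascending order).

35.1 MHz, 82.7 MHz

fs/2 = 11.9 MHz.
25.9 MHz mod fs = 2.1 MHz.
2.1 MHz ≤ fs/2 = 11.9 MHz, appears at 2.1 MHz.
82.7 MHz mod fs = 11.3 MHz.
11.3 MHz ≤ fs/2 = 11.9 MHz, appears at 11.3 MHz.
25.6 MHz mod fs = 1.8 MHz.
1.8 MHz ≤ fs/2 = 11.9 MHz, appears at 1.8 MHz.
35.1 MHz mod fs = 11.3 MHz.
11.3 MHz ≤ fs/2 = 11.9 MHz, appears at 11.3 MHz.
46.9 MHz mod fs = 23.1 MHz.
23.1 MHz > fs/2 = 11.9 MHz, folds to fs − 23.1 MHz = 0.7 MHz.
35.1 MHz and 82.7 MHz both map to 11.3 MHz.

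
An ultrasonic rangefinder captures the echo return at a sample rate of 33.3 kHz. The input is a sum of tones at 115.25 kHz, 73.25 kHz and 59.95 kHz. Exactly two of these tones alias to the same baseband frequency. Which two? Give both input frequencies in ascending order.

fs/2 = 16.65 kHz.
115.25 kHz mod fs = 15.35 kHz.
15.35 kHz ≤ fs/2 = 16.65 kHz, appears at 15.35 kHz.
73.25 kHz mod fs = 6.65 kHz.
6.65 kHz ≤ fs/2 = 16.65 kHz, appears at 6.65 kHz.
59.95 kHz mod fs = 26.65 kHz.
26.65 kHz > fs/2 = 16.65 kHz, folds to fs − 26.65 kHz = 6.65 kHz.
59.95 kHz and 73.25 kHz both map to 6.65 kHz.

59.95 kHz, 73.25 kHz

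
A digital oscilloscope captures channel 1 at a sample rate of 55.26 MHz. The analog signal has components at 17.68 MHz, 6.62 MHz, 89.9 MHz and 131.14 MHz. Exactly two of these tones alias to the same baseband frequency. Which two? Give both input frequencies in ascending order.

89.9 MHz, 131.14 MHz

fs/2 = 27.63 MHz.
17.68 MHz ≤ fs/2 = 27.63 MHz, passes unchanged.
6.62 MHz ≤ fs/2 = 27.63 MHz, passes unchanged.
89.9 MHz mod fs = 34.64 MHz.
34.64 MHz > fs/2 = 27.63 MHz, folds to fs − 34.64 MHz = 20.62 MHz.
131.14 MHz mod fs = 20.62 MHz.
20.62 MHz ≤ fs/2 = 27.63 MHz, appears at 20.62 MHz.
89.9 MHz and 131.14 MHz both map to 20.62 MHz.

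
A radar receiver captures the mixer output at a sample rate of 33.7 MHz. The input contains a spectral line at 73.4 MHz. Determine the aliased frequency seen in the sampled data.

73.4 MHz mod fs = 6 MHz.
6 MHz ≤ fs/2 = 16.85 MHz, appears at 6 MHz.

6 MHz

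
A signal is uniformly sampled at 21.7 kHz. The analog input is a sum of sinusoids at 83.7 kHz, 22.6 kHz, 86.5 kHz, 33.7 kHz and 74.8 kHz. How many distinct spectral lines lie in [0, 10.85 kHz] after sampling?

fs/2 = 10.85 kHz.
83.7 kHz mod fs = 18.6 kHz.
18.6 kHz > fs/2 = 10.85 kHz, folds to fs − 18.6 kHz = 3.1 kHz.
22.6 kHz mod fs = 0.9 kHz.
0.9 kHz ≤ fs/2 = 10.85 kHz, appears at 0.9 kHz.
86.5 kHz mod fs = 21.4 kHz.
21.4 kHz > fs/2 = 10.85 kHz, folds to fs − 21.4 kHz = 0.3 kHz.
33.7 kHz mod fs = 12 kHz.
12 kHz > fs/2 = 10.85 kHz, folds to fs − 12 kHz = 9.7 kHz.
74.8 kHz mod fs = 9.7 kHz.
9.7 kHz ≤ fs/2 = 10.85 kHz, appears at 9.7 kHz.
Distinct values: {0.3 kHz, 0.9 kHz, 3.1 kHz, 9.7 kHz} → 4.

4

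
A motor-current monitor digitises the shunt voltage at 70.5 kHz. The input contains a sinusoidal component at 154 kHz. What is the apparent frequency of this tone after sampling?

13 kHz

154 kHz mod fs = 13 kHz.
13 kHz ≤ fs/2 = 35.25 kHz, appears at 13 kHz.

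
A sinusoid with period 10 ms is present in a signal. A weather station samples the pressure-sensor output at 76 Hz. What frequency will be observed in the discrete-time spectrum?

24 Hz

T = 10 ms → f = 1/T = 100 Hz.
100 Hz mod fs = 24 Hz.
24 Hz ≤ fs/2 = 38 Hz, appears at 24 Hz.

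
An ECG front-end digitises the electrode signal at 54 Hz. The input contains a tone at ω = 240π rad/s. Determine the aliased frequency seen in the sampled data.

12 Hz

ω = 240π rad/s → f = ω/(2π) = 120 Hz.
120 Hz mod fs = 12 Hz.
12 Hz ≤ fs/2 = 27 Hz, appears at 12 Hz.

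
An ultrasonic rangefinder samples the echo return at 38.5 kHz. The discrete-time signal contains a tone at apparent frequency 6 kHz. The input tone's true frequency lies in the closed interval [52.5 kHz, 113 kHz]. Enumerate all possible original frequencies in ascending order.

Frequencies that alias to 6 kHz are k·fs ± 6 kHz for integer k ≥ 0.
k=0: 6 kHz.
k=1: 32.5 kHz, 44.5 kHz.
k=2: 71 kHz, 83 kHz.
k=3: 109.5 kHz, 121.5 kHz.
k=4: 148 kHz, 160 kHz.
Within [52.5 kHz, 113 kHz]: 71 kHz, 83 kHz, 109.5 kHz.

71 kHz, 83 kHz, 109.5 kHz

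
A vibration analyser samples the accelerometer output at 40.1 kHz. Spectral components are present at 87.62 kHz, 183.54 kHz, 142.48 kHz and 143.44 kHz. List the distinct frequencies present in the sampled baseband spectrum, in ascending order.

7.42 kHz, 16.96 kHz, 17.92 kHz

fs/2 = 20.05 kHz.
87.62 kHz mod fs = 7.42 kHz.
7.42 kHz ≤ fs/2 = 20.05 kHz, appears at 7.42 kHz.
183.54 kHz mod fs = 23.14 kHz.
23.14 kHz > fs/2 = 20.05 kHz, folds to fs − 23.14 kHz = 16.96 kHz.
142.48 kHz mod fs = 22.18 kHz.
22.18 kHz > fs/2 = 20.05 kHz, folds to fs − 22.18 kHz = 17.92 kHz.
143.44 kHz mod fs = 23.14 kHz.
23.14 kHz > fs/2 = 20.05 kHz, folds to fs − 23.14 kHz = 16.96 kHz.
Distinct values: {7.42 kHz, 16.96 kHz, 17.92 kHz}.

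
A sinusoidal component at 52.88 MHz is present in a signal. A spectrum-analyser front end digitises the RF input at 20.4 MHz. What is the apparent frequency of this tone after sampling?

52.88 MHz mod fs = 12.08 MHz.
12.08 MHz > fs/2 = 10.2 MHz, folds to fs − 12.08 MHz = 8.32 MHz.

8.32 MHz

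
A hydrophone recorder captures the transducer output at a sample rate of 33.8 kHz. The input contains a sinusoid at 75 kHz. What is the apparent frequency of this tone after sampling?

75 kHz mod fs = 7.4 kHz.
7.4 kHz ≤ fs/2 = 16.9 kHz, appears at 7.4 kHz.

7.4 kHz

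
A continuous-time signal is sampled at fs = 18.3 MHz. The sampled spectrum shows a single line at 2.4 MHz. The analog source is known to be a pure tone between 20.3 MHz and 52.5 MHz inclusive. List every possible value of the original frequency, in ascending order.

20.7 MHz, 34.2 MHz, 39 MHz, 52.5 MHz

Frequencies that alias to 2.4 MHz are k·fs ± 2.4 MHz for integer k ≥ 0.
k=0: 2.4 MHz.
k=1: 15.9 MHz, 20.7 MHz.
k=2: 34.2 MHz, 39 MHz.
k=3: 52.5 MHz, 57.3 MHz.
k=4: 70.8 MHz, 75.6 MHz.
Within [20.3 MHz, 52.5 MHz]: 20.7 MHz, 34.2 MHz, 39 MHz, 52.5 MHz.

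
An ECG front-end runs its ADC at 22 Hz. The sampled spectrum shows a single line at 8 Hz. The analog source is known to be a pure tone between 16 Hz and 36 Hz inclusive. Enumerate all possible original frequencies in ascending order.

Frequencies that alias to 8 Hz are k·fs ± 8 Hz for integer k ≥ 0.
k=0: 8 Hz.
k=1: 14 Hz, 30 Hz.
k=2: 36 Hz, 52 Hz.
k=3: 58 Hz, 74 Hz.
Within [16 Hz, 36 Hz]: 30 Hz, 36 Hz.

30 Hz, 36 Hz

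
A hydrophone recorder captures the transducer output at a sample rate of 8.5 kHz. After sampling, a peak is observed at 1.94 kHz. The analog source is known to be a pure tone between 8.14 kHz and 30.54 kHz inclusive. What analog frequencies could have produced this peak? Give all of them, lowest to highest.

10.44 kHz, 15.06 kHz, 18.94 kHz, 23.56 kHz, 27.44 kHz

Frequencies that alias to 1.94 kHz are k·fs ± 1.94 kHz for integer k ≥ 0.
k=0: 1.94 kHz.
k=1: 6.56 kHz, 10.44 kHz.
k=2: 15.06 kHz, 18.94 kHz.
k=3: 23.56 kHz, 27.44 kHz.
k=4: 32.06 kHz, 35.94 kHz.
Within [8.14 kHz, 30.54 kHz]: 10.44 kHz, 15.06 kHz, 18.94 kHz, 23.56 kHz, 27.44 kHz.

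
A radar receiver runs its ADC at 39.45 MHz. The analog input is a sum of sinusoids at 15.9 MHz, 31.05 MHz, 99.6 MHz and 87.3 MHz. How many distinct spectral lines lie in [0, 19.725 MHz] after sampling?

fs/2 = 19.725 MHz.
15.9 MHz ≤ fs/2 = 19.725 MHz, passes unchanged.
31.05 MHz > fs/2 = 19.725 MHz, folds to fs − 31.05 MHz = 8.4 MHz.
99.6 MHz mod fs = 20.7 MHz.
20.7 MHz > fs/2 = 19.725 MHz, folds to fs − 20.7 MHz = 18.75 MHz.
87.3 MHz mod fs = 8.4 MHz.
8.4 MHz ≤ fs/2 = 19.725 MHz, appears at 8.4 MHz.
Distinct values: {8.4 MHz, 15.9 MHz, 18.75 MHz} → 3.

3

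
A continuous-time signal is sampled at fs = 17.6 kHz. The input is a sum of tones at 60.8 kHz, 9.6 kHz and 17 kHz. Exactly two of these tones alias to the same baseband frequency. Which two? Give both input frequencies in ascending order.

fs/2 = 8.8 kHz.
60.8 kHz mod fs = 8 kHz.
8 kHz ≤ fs/2 = 8.8 kHz, appears at 8 kHz.
9.6 kHz > fs/2 = 8.8 kHz, folds to fs − 9.6 kHz = 8 kHz.
17 kHz > fs/2 = 8.8 kHz, folds to fs − 17 kHz = 0.6 kHz.
9.6 kHz and 60.8 kHz both map to 8 kHz.

9.6 kHz, 60.8 kHz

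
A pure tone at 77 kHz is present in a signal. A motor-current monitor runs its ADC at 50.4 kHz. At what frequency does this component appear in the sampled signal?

23.8 kHz

77 kHz mod fs = 26.6 kHz.
26.6 kHz > fs/2 = 25.2 kHz, folds to fs − 26.6 kHz = 23.8 kHz.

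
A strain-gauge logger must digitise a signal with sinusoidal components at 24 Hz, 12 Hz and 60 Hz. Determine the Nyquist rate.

120 Hz

Highest-frequency component: 60 Hz.
Nyquist rate = 2 × 60 Hz = 120 Hz.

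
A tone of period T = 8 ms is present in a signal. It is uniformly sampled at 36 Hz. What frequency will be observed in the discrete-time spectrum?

T = 8 ms → f = 1/T = 125 Hz.
125 Hz mod fs = 17 Hz.
17 Hz ≤ fs/2 = 18 Hz, appears at 17 Hz.

17 Hz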